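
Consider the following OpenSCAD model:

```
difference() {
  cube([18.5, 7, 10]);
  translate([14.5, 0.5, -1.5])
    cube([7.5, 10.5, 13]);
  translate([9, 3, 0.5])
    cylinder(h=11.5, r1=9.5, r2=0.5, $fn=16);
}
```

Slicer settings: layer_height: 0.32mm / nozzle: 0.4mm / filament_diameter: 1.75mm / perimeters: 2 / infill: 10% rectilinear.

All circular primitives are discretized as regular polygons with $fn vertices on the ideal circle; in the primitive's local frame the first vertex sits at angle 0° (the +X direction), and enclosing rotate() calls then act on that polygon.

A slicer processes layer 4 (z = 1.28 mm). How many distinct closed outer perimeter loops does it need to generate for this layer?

At z = 1.28 mm: the cube is present — its section is the full 18.5×7 rectangle; the cube at (14.5, 0.5) (footprint 7.5×10.5) is included at this height; the cone at (9, 3) (r1=9.5→r2=0.5) has section circumradius 8.890 here — a regular 16-gon; Taking the first minus the rest: starting from the 18.5×7 cube, the 7.5×10.5 cube at (14.5, 0.5) partially overlaps it — only the 26.00 mm² overlap (of its 78.75 mm²) is removed, clipping the outline; the cone at (9, 3) partially overlaps it — only the 99.58 mm² overlap (of its 241.93 mm²) is removed, clipping the outline — 2 connected regions. The result has 2 disconnected regions.

2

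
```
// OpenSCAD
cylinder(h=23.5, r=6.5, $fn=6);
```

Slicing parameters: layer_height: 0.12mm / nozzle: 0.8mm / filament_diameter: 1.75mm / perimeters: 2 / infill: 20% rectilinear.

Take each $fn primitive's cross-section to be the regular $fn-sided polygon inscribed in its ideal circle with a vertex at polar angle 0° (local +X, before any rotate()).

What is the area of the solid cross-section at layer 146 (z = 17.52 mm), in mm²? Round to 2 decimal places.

109.77 mm²

At z = 17.52 mm: the cylinder: section is a regular 6-gon, circumradius r=6.5 (area = (6/2)·6.500²·sin(360°/6) = 109.77 mm²). Overall, the cross-section is a single solid region. Net area = 109.77 mm².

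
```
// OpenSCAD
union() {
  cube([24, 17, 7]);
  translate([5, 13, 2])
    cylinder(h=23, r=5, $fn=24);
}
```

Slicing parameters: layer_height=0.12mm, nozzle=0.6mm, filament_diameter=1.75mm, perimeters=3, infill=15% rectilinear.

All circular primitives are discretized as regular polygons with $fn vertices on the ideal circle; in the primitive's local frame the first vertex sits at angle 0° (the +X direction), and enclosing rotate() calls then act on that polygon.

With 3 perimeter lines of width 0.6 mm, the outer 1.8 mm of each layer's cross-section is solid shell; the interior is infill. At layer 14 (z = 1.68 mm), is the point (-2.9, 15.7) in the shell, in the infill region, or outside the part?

At z = 1.68 mm: the cube is present — its section is the full 24×17 rectangle; the cylinder at (5, 13) is absent (z outside [2, 25]); Merging all regions: only the 24×17 cube is present, so the union is just that shape — 1 connected region. Overall, the cross-section is a single solid region. The nearest boundary edge runs (0.00, 17.00)→(0.00, 0.00); distance from the point to it = 2.90 mm. The point is not inside any of the regions above, so it lies outside the cross-section (2.90 mm from the nearest boundary).

outside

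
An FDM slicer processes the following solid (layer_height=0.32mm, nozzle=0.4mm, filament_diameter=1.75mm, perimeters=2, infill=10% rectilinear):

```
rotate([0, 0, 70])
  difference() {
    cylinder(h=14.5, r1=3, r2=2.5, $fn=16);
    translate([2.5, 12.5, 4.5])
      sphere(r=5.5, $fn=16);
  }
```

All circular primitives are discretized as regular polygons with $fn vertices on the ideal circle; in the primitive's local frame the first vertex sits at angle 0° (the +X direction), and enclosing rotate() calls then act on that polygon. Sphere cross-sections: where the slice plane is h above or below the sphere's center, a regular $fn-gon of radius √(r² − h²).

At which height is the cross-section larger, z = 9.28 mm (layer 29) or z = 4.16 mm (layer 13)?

Layer 29 (z = 9.28): the cone: at t=0.640 of its height the radius interpolates to r₁+(r₂−r₁)t = 2.680, giving a regular 16-gon of that circumradius (area = (16/2)·2.680²·sin(360°/16) = 21.99 mm²); the r=5.5 sphere at (2.5, 12.5) contributes a regular 16-gon of circumradius √(5.5²−4.78²) = 2.721 (area = (16/2)·2.721²·sin(360°/16) = 22.66 mm²); After the difference (first − rest): starting from the cone (21.99 mm²), the r=5.5 sphere at (2.5, 12.5) misses the remaining region (no effect) — area = 21.99 mm²; (rotated 70° about Z; rotation is an isometry so areas/perimeters/island counts are preserved). So its area = 21.99 mm². Layer 13 (z = 4.16): the cone: at t=0.287 of its height the radius interpolates to r₁+(r₂−r₁)t = 2.857, giving a regular 16-gon of that circumradius (area = (16/2)·2.857²·sin(360°/16) = 24.98 mm²); the sphere at (2.5, 12.5): section is a regular 16-gon, circumradius = √(r²−h²) = √(5.5²−0.34²) = 5.489 (area = (16/2)·5.489²·sin(360°/16) = 92.26 mm²); Subtracting the remaining from the first: starting from the cone (24.98 mm²), the r=5.5 sphere at (2.5, 12.5) misses the remaining region (no effect) — area = 24.98 mm²; (whole slice rotated 70° about Z — lengths, areas and connectivity unchanged). So its area = 24.98 mm². Layer 13 is larger (24.98 vs 21.99 mm²).

layer 13 (z = 4.16 mm)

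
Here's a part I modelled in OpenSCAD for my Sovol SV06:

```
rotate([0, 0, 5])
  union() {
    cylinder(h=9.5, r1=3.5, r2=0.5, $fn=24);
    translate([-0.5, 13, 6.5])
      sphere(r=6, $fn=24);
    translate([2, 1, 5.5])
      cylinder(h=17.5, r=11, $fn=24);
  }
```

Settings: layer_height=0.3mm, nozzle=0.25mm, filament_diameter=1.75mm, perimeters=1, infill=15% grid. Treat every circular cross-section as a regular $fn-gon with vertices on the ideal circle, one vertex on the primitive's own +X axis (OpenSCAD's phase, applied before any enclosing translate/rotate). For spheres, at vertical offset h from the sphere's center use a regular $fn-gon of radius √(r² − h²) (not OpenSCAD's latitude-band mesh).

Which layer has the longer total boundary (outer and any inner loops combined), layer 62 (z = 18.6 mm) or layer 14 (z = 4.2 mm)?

layer 62 (z = 18.6 mm)

Layer 62 (z = 18.6): the cone does not reach this height (z outside [0, 9.5]); the sphere at (-0.5, 13) is absent (|z−center|=12.100 > r=6); the r=11 cylinder at (2, 1) contributes a regular 24-gon of circumradius 11 (perimeter = 2·24·11.000·sin(180°/24) = 68.92 mm); Combining (union): only the r=11 cylinder at (2, 1) is present, so the union is just that shape — boundary = 68.92 mm; (rotated 5° about Z; rotation is an isometry so areas/perimeters/island counts are preserved). So its perimeter = 68.92 mm. Layer 14 (z = 4.2): the cone: at t=0.442 of its height the radius interpolates to r₁+(r₂−r₁)t = 2.174, giving a regular 24-gon of that circumradius (perimeter = 2·24·2.174·sin(180°/24) = 13.62 mm); the r=6 sphere at (-0.5, 13) contributes a regular 24-gon of circumradius √(6²−2.3²) = 5.542 (perimeter = 2·24·5.542·sin(180°/24) = 34.72 mm); the cylinder at (2, 1) is absent (z outside [5.5, 23]); Taking the union: the 2 present regions are separate (no shared area or edge), so areas and boundary lengths simply add and each stays a separate island — boundary = 48.34 mm; (rotated 5° about Z; rotation is an isometry so areas/perimeters/island counts are preserved). So its perimeter = 48.34 mm. Layer 62 is larger (68.92 vs 48.34 mm).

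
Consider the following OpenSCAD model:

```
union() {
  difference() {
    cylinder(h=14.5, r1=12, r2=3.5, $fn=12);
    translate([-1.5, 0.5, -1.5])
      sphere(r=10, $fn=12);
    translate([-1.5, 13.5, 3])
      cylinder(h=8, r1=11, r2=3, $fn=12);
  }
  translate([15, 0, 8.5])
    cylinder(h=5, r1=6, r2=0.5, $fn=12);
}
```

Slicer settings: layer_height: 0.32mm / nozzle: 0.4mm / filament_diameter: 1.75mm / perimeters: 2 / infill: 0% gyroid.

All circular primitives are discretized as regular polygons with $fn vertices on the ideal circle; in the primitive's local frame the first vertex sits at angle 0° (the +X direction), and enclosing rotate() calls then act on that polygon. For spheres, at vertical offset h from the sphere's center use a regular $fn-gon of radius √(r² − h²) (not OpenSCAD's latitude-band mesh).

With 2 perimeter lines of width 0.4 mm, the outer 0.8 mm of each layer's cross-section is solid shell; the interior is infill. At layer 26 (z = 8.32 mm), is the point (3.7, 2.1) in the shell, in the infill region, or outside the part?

At z = 8.32 mm: the cone: at t=0.574 of its height the radius interpolates to r₁+(r₂−r₁)t = 7.123, giving a regular 12-gon of that circumradius; the r=10 sphere at (-1.5, 0.5) slices to a regular 12-gon of circumradius 1.889 (√(r²−h²) with h=9.82 from center); the cone at (-1.5, 13.5) contributes a regular 12-gon of circumradius 5.680 (interpolated between r1=11 and r2=3 at t=0.665); Subtracting the remaining from the first: starting from the cone, the r=10 sphere at (-1.5, 0.5) lies wholly inside it (removes its full 10.70 mm² and its 11.73 mm outline becomes a hole wall); the cone at (-1.5, 13.5) misses the remaining region (no effect) — 1 connected region with 1 hole; the cone at (15, 0) is absent (z outside [8.5, 13.5]); Taking the union: only that combined region is present, so the union is just that shape — 1 connected region with 1 hole. Overall, the cross-section is one region with 1 hole. The nearest boundary edge runs (6.17, 3.56)→(7.12, 0.00); distance from the point to it = 2.76 mm. The point is inside the cross-section and 2.76 mm from the nearest boundary — more than the 0.8 mm shell width (2 × 0.4), so it's in the infill interior.

infill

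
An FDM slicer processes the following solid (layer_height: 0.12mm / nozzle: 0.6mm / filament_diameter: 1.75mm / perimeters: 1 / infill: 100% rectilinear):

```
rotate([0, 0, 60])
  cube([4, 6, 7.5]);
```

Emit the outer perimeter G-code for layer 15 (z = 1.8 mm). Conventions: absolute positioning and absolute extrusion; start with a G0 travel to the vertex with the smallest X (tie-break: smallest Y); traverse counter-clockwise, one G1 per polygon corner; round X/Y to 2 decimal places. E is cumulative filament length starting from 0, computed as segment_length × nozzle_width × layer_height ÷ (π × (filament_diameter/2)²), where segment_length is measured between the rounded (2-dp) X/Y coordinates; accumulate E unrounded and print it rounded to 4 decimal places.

G0 X-5.20 Y3.00 Z1.80
G1 X0.00 Y0.00 E0.1797
G1 X2.00 Y3.46 E0.2993
G1 X-3.20 Y6.46 E0.4790
G1 X-5.20 Y3.00 E0.5987

At z = 1.8 mm: the cube (footprint 4×6) is included at this height; (whole slice rotated 60° about Z — lengths, areas and connectivity unchanged). The outline is a single polygon with 4 vertices. Extrusion per mm of travel: 0.6 × 0.12 / (π × 0.875²) = 0.029934. Accumulating E over each segment gives final E = 0.5987.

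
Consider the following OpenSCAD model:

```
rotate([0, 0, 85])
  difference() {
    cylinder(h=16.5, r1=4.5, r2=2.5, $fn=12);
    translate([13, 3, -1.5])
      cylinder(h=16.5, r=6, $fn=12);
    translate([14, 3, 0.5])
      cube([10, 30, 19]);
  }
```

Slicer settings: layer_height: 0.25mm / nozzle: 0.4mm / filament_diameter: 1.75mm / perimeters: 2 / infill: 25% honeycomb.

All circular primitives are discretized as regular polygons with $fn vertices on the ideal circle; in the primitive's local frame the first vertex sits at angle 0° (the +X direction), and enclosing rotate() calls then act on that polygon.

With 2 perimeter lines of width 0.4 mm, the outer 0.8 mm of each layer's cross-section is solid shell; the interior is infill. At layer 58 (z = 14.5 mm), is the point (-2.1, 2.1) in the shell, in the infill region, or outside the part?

outside

At z = 14.5 mm: the cone (r1=4.5→r2=2.5) has section circumradius 2.742 here — a regular 12-gon; the r=6 cylinder at (13, 3) contributes a regular 12-gon of circumradius 6; the cube at (14, 3) (footprint 10×30) is included at this height; After the difference (first − rest): starting from the cone, the r=6 cylinder at (13, 3) misses the remaining region (no effect); the 10×30 cube at (14, 3) misses the remaining region (no effect) — 1 connected region; (whole slice rotated 85° about Z — lengths, areas and connectivity unchanged). Overall, the cross-section is a single solid region. Undo the 85° rotation: the query point maps to (1.909, 2.275) in the un-rotated model frame. The nearest boundary edge runs (1.37, 2.38)→(2.38, 1.37); distance from the point to it = 0.31 mm. The point is not inside any of the regions above, so it lies outside the cross-section (0.31 mm from the nearest boundary).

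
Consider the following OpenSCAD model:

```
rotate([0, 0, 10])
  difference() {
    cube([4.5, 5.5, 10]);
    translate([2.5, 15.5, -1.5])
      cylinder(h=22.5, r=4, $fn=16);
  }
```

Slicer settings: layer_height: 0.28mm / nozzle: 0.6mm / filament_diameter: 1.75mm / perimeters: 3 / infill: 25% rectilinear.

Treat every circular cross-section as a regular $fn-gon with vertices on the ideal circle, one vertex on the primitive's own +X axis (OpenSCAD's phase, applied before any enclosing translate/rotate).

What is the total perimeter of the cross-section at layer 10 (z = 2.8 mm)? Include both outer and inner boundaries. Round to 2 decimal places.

20.00 mm

At z = 2.8 mm: the cube is present — its section is the full 4.5×5.5 rectangle (perimeter 20.00 mm); the r=4 cylinder at (2.5, 15.5) contributes a regular 16-gon of circumradius 4 (perimeter = 2·16·4.000·sin(180°/16) = 24.97 mm); After the difference (first − rest): starting from the 4.5×5.5 cube, the r=4 cylinder at (2.5, 15.5) misses the remaining region (no effect) — boundary = 20.00 mm; (rotated 10° about Z; rotation is an isometry so areas/perimeters/island counts are preserved). Overall, the cross-section is a single solid region. Total boundary length (outer) = 20.00 mm.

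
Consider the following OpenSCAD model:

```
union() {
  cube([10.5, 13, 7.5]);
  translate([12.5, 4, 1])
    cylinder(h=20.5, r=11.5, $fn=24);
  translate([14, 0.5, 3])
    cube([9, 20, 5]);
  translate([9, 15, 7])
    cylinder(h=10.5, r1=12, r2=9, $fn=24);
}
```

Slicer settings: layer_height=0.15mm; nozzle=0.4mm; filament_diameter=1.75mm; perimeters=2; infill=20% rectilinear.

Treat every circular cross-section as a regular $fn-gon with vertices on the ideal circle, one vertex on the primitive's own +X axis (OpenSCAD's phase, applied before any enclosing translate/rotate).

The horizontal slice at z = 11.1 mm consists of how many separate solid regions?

1

At z = 11.1 mm: the cube is not intersected at this z (z outside [0, 7.5]); the r=11.5 cylinder at (12.5, 4) contributes a regular 24-gon of circumradius 11.5; the cube at (14, 0.5) does not reach this height (z outside [3, 8]); the cone at (9, 15) contributes a regular 24-gon of circumradius 10.829 (interpolated between r1=12 and r2=9 at t=0.390); Merging all regions: the regions partially overlap (shared area 142.76 mm²), so overlapping operands fuse into one piece — 1 connected region. The result has 1 disconnected region.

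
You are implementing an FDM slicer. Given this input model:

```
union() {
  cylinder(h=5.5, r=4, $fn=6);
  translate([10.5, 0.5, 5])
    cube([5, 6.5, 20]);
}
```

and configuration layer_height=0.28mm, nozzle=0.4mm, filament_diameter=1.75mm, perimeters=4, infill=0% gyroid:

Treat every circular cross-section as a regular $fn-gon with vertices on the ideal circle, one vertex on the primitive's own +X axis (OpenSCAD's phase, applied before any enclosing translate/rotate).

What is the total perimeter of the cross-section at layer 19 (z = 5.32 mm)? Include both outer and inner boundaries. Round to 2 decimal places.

47.00 mm

At z = 5.32 mm: the r=4 cylinder contributes a regular 6-gon of circumradius 4 (perimeter = 2·6·4.000·sin(180°/6) = 24.00 mm); the cube at (10.5, 0.5) (footprint 5×6.5) is included at this height (perimeter 23.00 mm); Combining (union): the 2 present regions are separate (no shared area or edge), so areas and boundary lengths simply add and each stays a separate island — boundary = 47.00 mm. Overall, the cross-section has 2 separate islands. Total boundary length (outer) = 47.00 mm.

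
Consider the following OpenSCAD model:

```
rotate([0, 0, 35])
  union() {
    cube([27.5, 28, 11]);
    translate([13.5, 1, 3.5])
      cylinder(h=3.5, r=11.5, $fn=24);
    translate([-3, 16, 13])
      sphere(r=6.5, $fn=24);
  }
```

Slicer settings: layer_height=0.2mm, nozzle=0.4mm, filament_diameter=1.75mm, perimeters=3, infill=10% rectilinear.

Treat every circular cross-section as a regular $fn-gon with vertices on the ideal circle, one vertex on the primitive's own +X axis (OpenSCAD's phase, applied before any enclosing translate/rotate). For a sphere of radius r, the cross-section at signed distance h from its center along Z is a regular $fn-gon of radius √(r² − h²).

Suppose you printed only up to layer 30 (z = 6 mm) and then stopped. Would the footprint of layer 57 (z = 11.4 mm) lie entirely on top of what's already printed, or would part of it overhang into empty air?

part overhangs

Compare the two slices. At z = 6: the 27.5×28 cube contributes its full rectangle (area 770.00 mm²); the cylinder at (13.5, 1): section is a regular 24-gon, circumradius r=11.5 (area = (24/2)·11.500²·sin(360°/24) = 410.75 mm²); the sphere at (-3, 16) is not intersected at this z (|z−center|=7.000 > r=6.5); Taking the union: the regions partially overlap — summed areas 1180.75 mm² minus the doubly-counted overlap 228.24 mm² gives 952.50 mm² — area = 952.50 mm²; (whole slice rotated 35° about Z — lengths, areas and connectivity unchanged). At z = 11.4: the cube is not intersected at this z (z outside [0, 11]); the cylinder at (13.5, 1) is absent (z outside [3.5, 7]); the r=6.5 sphere at (-3, 16) contributes a regular 24-gon of circumradius √(6.5²−1.6²) = 6.300 (area = (24/2)·6.300²·sin(360°/24) = 123.27 mm²); Merging all regions: only the r=6.5 sphere at (-3, 16) is present, so the union is just that shape — area = 123.27 mm²; (rotated 35° about Z; rotation is an isometry so areas/perimeters/island counts are preserved). Checking containment: at z = 11.4 the cross-section extends beyond the z = 6 cross-section by about 97.72 mm².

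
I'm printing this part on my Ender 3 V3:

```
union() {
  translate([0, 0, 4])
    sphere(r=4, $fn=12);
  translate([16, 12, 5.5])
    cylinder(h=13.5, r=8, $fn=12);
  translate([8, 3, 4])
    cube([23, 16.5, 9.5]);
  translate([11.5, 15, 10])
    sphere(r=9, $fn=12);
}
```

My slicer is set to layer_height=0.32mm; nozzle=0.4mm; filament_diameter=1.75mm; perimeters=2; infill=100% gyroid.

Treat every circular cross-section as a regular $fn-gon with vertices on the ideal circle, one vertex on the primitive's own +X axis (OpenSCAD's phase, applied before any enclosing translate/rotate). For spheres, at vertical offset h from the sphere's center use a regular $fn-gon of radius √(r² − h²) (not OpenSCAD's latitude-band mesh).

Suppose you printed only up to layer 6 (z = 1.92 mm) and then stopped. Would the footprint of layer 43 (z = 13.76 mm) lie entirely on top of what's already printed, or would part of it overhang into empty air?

part overhangs

Compare the two slices. At z = 1.92: the sphere: section is a regular 12-gon, circumradius = √(r²−h²) = √(4²−2.08²) = 3.417 (area = (12/2)·3.417²·sin(360°/12) = 35.02 mm²); the cylinder at (16, 12) is not intersected at this z (z outside [5.5, 19]); the cube at (8, 3) is not intersected at this z (z outside [4, 13.5]); the r=9 sphere at (11.5, 15) slices to a regular 12-gon of circumradius 3.964 (√(r²−h²) with h=8.08 from center) (area = (12/2)·3.964²·sin(360°/12) = 47.14 mm²); Taking the union: the 2 present regions are separate (no shared area or edge), so areas and boundary lengths simply add and each stays a separate island — area = 82.16 mm². At z = 13.76: the sphere is absent (|z−center|=9.760 > r=4); the cylinder at (16, 12): section is a regular 12-gon, circumradius r=8 (area = (12/2)·8.000²·sin(360°/12) = 192.00 mm²); the cube at (8, 3) is not intersected at this z (z outside [4, 13.5]); the sphere at (11.5, 15): section is a regular 12-gon, circumradius = √(r²−h²) = √(9²−3.76²) = 8.177 (area = (12/2)·8.177²·sin(360°/12) = 200.59 mm²); Combining (union): the regions partially overlap — summed areas 392.59 mm² minus the doubly-counted overlap 112.60 mm² gives 279.98 mm² — area = 279.98 mm². Checking containment: at z = 13.76 the cross-section extends beyond the z = 1.92 cross-section by about 232.84 mm².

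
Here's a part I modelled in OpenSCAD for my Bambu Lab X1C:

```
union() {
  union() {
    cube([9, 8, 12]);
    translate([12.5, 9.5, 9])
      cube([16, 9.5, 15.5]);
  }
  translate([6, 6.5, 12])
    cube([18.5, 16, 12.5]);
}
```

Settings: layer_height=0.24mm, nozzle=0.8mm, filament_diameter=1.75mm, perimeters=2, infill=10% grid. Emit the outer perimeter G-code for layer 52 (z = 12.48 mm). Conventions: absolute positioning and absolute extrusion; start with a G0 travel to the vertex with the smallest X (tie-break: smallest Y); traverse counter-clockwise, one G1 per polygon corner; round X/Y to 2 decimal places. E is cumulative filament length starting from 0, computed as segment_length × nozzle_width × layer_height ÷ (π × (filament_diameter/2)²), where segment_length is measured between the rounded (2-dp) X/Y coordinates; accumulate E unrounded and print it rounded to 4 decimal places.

At z = 12.48 mm: the cube does not reach this height (z outside [0, 12]); the cube at (12.5, 9.5) (footprint 16×9.5) is included at this height; Taking the union: only the 16×9.5 cube at (12.5, 9.5) is present, so the union is just that shape — 1 connected region; the 18.5×16 cube at (6, 6.5) contributes its full rectangle; Merging all regions: the regions partially overlap (shared area 114.00 mm²), so overlapping operands fuse into one piece — 1 connected region. The outline is a single polygon with 8 vertices. Extrusion per mm of travel: 0.8 × 0.24 / (π × 0.875²) = 0.079824. Accumulating E over each segment gives final E = 6.1465.

G0 X6.00 Y6.50 Z12.48
G1 X24.50 Y6.50 E1.4767
G1 X24.50 Y9.50 E1.7162
G1 X28.50 Y9.50 E2.0355
G1 X28.50 Y19.00 E2.7939
G1 X24.50 Y19.00 E3.1131
G1 X24.50 Y22.50 E3.3925
G1 X6.00 Y22.50 E4.8693
G1 X6.00 Y6.50 E6.1465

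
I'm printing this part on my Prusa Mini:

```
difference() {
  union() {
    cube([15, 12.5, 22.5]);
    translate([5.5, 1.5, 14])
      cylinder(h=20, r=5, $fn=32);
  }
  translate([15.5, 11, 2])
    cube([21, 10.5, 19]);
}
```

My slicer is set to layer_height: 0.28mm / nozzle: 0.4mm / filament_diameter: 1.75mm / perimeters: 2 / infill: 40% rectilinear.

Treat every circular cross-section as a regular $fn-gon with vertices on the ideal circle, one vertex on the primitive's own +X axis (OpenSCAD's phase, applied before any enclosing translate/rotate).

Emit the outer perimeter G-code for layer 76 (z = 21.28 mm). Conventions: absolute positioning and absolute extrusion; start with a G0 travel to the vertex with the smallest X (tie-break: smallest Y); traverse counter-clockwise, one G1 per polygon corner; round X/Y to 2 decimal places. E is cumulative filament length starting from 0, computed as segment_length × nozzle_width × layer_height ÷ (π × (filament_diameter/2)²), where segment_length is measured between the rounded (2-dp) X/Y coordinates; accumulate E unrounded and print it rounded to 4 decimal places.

At z = 21.28 mm: the cube is present — its section is the full 15×12.5 rectangle; the cylinder at (5.5, 1.5): section is a regular 32-gon, circumradius r=5; Combining (union): the regions partially overlap (shared area 53.74 mm²), so overlapping operands fuse into one piece — 1 connected region; the cube at (15.5, 11) is absent (z outside [2, 21]); After the difference (first − rest): none of the subtracted shapes is present at this height, so the result so far is unchanged — 1 connected region. The outline is a single polygon with 19 vertices. Extrusion per mm of travel: 0.4 × 0.28 / (π × 0.875²) = 0.046564. Accumulating E over each segment gives final E = 2.7076.

G0 X0.00 Y0.00 Z21.28
G1 X0.76 Y0.00 E0.0354
G1 X0.88 Y-0.41 E0.0553
G1 X1.34 Y-1.28 E0.1011
G1 X1.96 Y-2.04 E0.1468
G1 X2.72 Y-2.66 E0.1924
G1 X3.59 Y-3.12 E0.2383
G1 X4.52 Y-3.40 E0.2835
G1 X5.50 Y-3.50 E0.3294
G1 X6.48 Y-3.40 E0.3752
G1 X7.41 Y-3.12 E0.4205
G1 X8.28 Y-2.66 E0.4663
G1 X9.04 Y-2.04 E0.5120
G1 X9.66 Y-1.28 E0.5576
G1 X10.12 Y-0.41 E0.6035
G1 X10.24 Y0.00 E0.6233
G1 X15.00 Y0.00 E0.8450
G1 X15.00 Y12.50 E1.4270
G1 X0.00 Y12.50 E2.1255
G1 X0.00 Y0.00 E2.7076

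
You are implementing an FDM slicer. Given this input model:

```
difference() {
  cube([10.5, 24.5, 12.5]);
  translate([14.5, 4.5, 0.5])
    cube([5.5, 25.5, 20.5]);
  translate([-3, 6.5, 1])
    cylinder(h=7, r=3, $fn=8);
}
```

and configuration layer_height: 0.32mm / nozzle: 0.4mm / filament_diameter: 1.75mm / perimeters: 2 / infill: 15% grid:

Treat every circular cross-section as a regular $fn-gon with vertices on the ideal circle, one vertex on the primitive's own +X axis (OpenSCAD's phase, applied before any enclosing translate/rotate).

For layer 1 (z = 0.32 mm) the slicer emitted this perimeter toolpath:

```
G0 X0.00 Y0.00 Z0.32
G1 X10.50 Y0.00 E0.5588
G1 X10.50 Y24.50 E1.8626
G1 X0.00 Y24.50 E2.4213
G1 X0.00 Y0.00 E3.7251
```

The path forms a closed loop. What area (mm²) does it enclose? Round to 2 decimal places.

257.25 mm²

Apply the shoelace formula to the sequence of (X, Y) vertices; enclosed area = 257.25 mm².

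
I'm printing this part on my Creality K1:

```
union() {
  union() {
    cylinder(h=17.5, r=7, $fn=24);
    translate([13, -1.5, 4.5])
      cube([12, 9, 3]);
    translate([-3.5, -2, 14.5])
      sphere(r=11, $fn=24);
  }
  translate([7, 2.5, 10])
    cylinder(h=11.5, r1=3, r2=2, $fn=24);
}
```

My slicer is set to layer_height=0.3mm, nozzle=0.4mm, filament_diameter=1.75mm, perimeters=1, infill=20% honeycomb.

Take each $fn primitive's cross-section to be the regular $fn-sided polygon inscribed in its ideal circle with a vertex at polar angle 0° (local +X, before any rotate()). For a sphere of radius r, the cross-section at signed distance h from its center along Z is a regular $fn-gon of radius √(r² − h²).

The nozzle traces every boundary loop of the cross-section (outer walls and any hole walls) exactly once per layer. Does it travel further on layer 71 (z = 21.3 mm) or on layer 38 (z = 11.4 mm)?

Layer 71 (z = 21.3): the cylinder is not intersected at this z (z outside [0, 17.5]); the cube at (13, -1.5) is absent (z outside [4.5, 7.5]); the r=11 sphere at (-3.5, -2) slices to a regular 24-gon of circumradius 8.646 (√(r²−h²) with h=6.8 from center) (perimeter = 2·24·8.646·sin(180°/24) = 54.17 mm); Taking the union: only the r=11 sphere at (-3.5, -2) is present, so the union is just that shape — boundary = 54.17 mm; the cone at (7, 2.5) (r1=3→r2=2) has section circumradius 2.017 here — a regular 24-gon (perimeter = 2·24·2.017·sin(180°/24) = 12.64 mm); Combining (union): the 2 present regions are separate (no shared area or edge), so areas and boundary lengths simply add and each stays a separate island — boundary = 66.81 mm. So its perimeter = 66.81 mm. Layer 38 (z = 11.4): the cylinder: section is a regular 24-gon, circumradius r=7 (perimeter = 2·24·7.000·sin(180°/24) = 43.86 mm); the cube at (13, -1.5) is not intersected at this z (z outside [4.5, 7.5]); the r=11 sphere at (-3.5, -2) slices to a regular 24-gon of circumradius 10.554 (√(r²−h²) with h=3.1 from center) (perimeter = 2·24·10.554·sin(180°/24) = 66.12 mm); Combining (union): the regions partially overlap (shared area 149.35 mm²), so the edge portions inside another operand are dropped and the merged outline is re-measured after clipping — boundary = 66.48 mm; the cone at (7, 2.5): at t=0.122 of its height the radius interpolates to r₁+(r₂−r₁)t = 2.878, giving a regular 24-gon of that circumradius (perimeter = 2·24·2.878·sin(180°/24) = 18.03 mm); Combining (union): the regions partially overlap (shared area 9.14 mm²), so the edge portions inside another operand are dropped and the merged outline is re-measured after clipping — boundary = 72.04 mm. So its perimeter = 72.04 mm. Layer 38 is larger (72.04 vs 66.81 mm).

layer 38 (z = 11.4 mm)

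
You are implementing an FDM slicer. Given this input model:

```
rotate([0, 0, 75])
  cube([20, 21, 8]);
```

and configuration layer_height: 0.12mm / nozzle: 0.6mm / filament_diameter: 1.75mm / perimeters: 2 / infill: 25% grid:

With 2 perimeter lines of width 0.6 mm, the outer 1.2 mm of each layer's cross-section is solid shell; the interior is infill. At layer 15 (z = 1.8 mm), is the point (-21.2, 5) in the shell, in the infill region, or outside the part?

outside

At z = 1.8 mm: the cube (footprint 20×21) is included at this height; (rotated 75° about Z; rotation is an isometry so areas/perimeters/island counts are preserved). Overall, the cross-section is a single solid region. Undo the 75° rotation: the query point maps to (-0.657, 21.772) in the un-rotated model frame. The nearest boundary edge runs (20.00, 21.00)→(0.00, 21.00); distance from the point to it = 1.01 mm. The point is not inside any of the regions above, so it lies outside the cross-section (1.01 mm from the nearest boundary).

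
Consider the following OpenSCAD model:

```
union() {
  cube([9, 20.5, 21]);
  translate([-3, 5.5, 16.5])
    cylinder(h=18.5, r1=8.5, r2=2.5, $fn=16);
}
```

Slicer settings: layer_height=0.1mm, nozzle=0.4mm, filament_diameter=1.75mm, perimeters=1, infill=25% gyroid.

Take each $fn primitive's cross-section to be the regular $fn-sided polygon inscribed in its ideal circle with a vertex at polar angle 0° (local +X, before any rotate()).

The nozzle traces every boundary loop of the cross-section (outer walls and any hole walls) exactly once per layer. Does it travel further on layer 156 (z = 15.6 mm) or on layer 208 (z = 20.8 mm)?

layer 208 (z = 20.8 mm)

Layer 156 (z = 15.6): the 9×20.5 cube contributes its full rectangle (perimeter 59.00 mm); the cone at (-3, 5.5) does not reach this height (z outside [16.5, 35]); Combining (union): only the 9×20.5 cube is present, so the union is just that shape — boundary = 59.00 mm. So its perimeter = 59.00 mm. Layer 208 (z = 20.8): the cube is present — its section is the full 9×20.5 rectangle (perimeter 59.00 mm); the cone at (-3, 5.5) contributes a regular 16-gon of circumradius 7.105 (interpolated between r1=8.5 and r2=2.5 at t=0.232) (perimeter = 2·16·7.105·sin(180°/16) = 44.36 mm); Merging all regions: the regions partially overlap (shared area 35.90 mm²), so the edge portions inside another operand are dropped and the merged outline is re-measured after clipping — boundary = 75.79 mm. So its perimeter = 75.79 mm. Layer 208 is larger (75.79 vs 59.00 mm).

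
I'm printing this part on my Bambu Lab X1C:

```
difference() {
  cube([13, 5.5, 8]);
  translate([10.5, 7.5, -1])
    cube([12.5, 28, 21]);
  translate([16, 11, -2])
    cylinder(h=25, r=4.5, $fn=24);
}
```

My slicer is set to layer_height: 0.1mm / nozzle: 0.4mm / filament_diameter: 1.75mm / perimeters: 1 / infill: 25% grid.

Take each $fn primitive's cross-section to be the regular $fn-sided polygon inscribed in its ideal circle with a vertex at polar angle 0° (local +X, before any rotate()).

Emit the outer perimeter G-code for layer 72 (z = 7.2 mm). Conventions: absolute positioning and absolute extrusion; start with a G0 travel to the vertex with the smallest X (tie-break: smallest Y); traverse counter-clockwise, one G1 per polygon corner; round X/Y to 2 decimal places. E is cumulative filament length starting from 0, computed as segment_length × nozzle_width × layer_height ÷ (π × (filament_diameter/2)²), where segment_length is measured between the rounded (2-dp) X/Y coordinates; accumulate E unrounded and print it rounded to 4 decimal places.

At z = 7.2 mm: the cube (footprint 13×5.5) is included at this height; the 12.5×28 cube at (10.5, 7.5) contributes its full rectangle; the cylinder at (16, 11): section is a regular 24-gon, circumradius r=4.5; Subtracting the remaining from the first: starting from the 13×5.5 cube, the 12.5×28 cube at (10.5, 7.5) misses the remaining region (no effect); the r=4.5 cylinder at (16, 11) misses the remaining region (no effect) — 1 connected region. The outline is a single polygon with 4 vertices. Extrusion per mm of travel: 0.4 × 0.1 / (π × 0.875²) = 0.016630. Accumulating E over each segment gives final E = 0.6153.

G0 X0.00 Y0.00 Z7.20
G1 X13.00 Y0.00 E0.2162
G1 X13.00 Y5.50 E0.3077
G1 X0.00 Y5.50 E0.5238
G1 X0.00 Y0.00 E0.6153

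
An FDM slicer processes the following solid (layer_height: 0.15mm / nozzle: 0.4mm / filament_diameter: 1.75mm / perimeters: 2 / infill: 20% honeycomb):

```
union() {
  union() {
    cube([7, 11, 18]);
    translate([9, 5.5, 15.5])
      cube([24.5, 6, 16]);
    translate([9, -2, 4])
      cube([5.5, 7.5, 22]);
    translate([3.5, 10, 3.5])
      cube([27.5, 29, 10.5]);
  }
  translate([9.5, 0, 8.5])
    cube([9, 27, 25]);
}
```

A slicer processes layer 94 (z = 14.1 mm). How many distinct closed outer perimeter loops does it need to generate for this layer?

At z = 14.1 mm: the cube is present — its section is the full 7×11 rectangle; the cube at (9, 5.5) is not intersected at this z (z outside [15.5, 31.5]); the 5.5×7.5 cube at (9, -2) contributes its full rectangle; the cube at (3.5, 10) does not reach this height (z outside [3.5, 14]); Combining (union): the 2 present regions are separate (no shared area or edge), so areas and boundary lengths simply add and each stays a separate island — 2 connected regions; the 9×27 cube at (9.5, 0) contributes its full rectangle; Combining (union): the regions partially overlap (shared area 27.50 mm²), so overlapping operands fuse into one piece — 2 connected regions. The result has 2 disconnected regions.

2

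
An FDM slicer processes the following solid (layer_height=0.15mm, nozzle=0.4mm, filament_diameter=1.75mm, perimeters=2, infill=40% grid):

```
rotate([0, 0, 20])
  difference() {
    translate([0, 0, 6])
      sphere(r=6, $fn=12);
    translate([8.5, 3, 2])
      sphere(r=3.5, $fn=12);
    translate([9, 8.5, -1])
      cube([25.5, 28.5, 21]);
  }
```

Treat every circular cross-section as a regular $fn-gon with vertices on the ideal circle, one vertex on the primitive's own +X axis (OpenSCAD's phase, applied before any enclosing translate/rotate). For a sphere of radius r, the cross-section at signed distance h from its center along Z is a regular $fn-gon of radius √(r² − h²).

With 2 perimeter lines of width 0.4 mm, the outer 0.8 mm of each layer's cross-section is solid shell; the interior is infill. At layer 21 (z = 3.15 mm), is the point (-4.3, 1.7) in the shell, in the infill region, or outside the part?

At z = 3.15 mm: the r=6 sphere slices to a regular 12-gon of circumradius 5.280 (√(r²−h²) with h=2.85 from center); the r=3.5 sphere at (8.5, 3) contributes a regular 12-gon of circumradius √(3.5²−1.15²) = 3.306; the cube at (9, 8.5) (footprint 25.5×28.5) is included at this height; Taking the first minus the rest: starting from the r=6 sphere, the r=3.5 sphere at (8.5, 3) misses the remaining region (no effect); the 25.5×28.5 cube at (9, 8.5) misses the remaining region (no effect) — 1 connected region; (whole slice rotated 20° about Z — lengths, areas and connectivity unchanged). Overall, the cross-section is a single solid region. Undo the 20° rotation: the query point maps to (-3.459, 3.068) in the un-rotated model frame. The nearest boundary edge runs (-4.57, 2.64)→(-2.64, 4.57); distance from the point to it = 0.48 mm. The point is inside the cross-section, 0.48 mm from the nearest boundary — within the 0.8 mm shell band (2 × 0.4).

shell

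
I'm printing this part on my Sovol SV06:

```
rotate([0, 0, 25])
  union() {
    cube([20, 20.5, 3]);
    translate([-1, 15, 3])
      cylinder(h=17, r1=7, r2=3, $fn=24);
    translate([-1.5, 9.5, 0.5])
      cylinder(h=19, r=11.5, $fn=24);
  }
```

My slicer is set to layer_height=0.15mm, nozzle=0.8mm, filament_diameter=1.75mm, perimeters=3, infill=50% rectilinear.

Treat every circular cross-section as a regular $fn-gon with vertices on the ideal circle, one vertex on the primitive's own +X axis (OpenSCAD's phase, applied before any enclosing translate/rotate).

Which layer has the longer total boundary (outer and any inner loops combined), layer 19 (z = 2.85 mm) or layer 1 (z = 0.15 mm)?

Layer 19 (z = 2.85): the cube (footprint 20×20.5) is included at this height (perimeter 81.00 mm); the cone at (-1, 15) is not intersected at this z (z outside [3, 20]); the cylinder at (-1.5, 9.5): section is a regular 24-gon, circumradius r=11.5 (perimeter = 2·24·11.500·sin(180°/24) = 72.05 mm); Merging all regions: the regions partially overlap (shared area 165.33 mm²), so the edge portions inside another operand are dropped and the merged outline is re-measured after clipping — boundary = 99.98 mm; (whole slice rotated 25° about Z — lengths, areas and connectivity unchanged). So its perimeter = 99.98 mm. Layer 1 (z = 0.15): the cube (footprint 20×20.5) is included at this height (perimeter 81.00 mm); the cone at (-1, 15) does not reach this height (z outside [3, 20]); the cylinder at (-1.5, 9.5) is absent (z outside [0.5, 19.5]); Combining (union): only the 20×20.5 cube is present, so the union is just that shape — boundary = 81.00 mm; (whole slice rotated 25° about Z — lengths, areas and connectivity unchanged). So its perimeter = 81.00 mm. Layer 19 is larger (99.98 vs 81.00 mm).

layer 19 (z = 2.85 mm)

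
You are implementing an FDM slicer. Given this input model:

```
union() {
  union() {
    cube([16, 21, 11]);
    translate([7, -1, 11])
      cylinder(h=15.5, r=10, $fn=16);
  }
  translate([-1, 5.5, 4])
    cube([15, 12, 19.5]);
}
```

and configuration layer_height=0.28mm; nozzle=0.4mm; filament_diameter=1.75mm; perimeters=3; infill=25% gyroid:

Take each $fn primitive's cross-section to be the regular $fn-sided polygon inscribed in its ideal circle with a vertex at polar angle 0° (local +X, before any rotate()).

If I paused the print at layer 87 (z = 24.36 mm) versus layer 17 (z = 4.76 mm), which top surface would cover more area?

layer 17 (z = 4.76 mm)

Layer 87 (z = 24.36): the cube is not intersected at this z (z outside [0, 11]); the r=10 cylinder at (7, -1) contributes a regular 16-gon of circumradius 10 (area = (16/2)·10.000²·sin(360°/16) = 306.15 mm²); Taking the union: only the r=10 cylinder at (7, -1) is present, so the union is just that shape — area = 306.15 mm²; the cube at (-1, 5.5) is not intersected at this z (z outside [4, 23.5]); Combining (union): only the result so far is present, so the union is just that shape — area = 306.15 mm². So its area = 306.15 mm². Layer 17 (z = 4.76): the 16×21 cube contributes its full rectangle (area 336.00 mm²); the cylinder at (7, -1) does not reach this height (z outside [11, 26.5]); Merging all regions: only the 16×21 cube is present, so the union is just that shape — area = 336.00 mm²; the cube at (-1, 5.5) is present — its section is the full 15×12 rectangle (area 180.00 mm²); Taking the union: the regions partially overlap — summed areas 516.00 mm² minus the doubly-counted overlap 168.00 mm² gives 348.00 mm² — area = 348.00 mm². So its area = 348.00 mm². Layer 17 is larger (348.00 vs 306.15 mm²).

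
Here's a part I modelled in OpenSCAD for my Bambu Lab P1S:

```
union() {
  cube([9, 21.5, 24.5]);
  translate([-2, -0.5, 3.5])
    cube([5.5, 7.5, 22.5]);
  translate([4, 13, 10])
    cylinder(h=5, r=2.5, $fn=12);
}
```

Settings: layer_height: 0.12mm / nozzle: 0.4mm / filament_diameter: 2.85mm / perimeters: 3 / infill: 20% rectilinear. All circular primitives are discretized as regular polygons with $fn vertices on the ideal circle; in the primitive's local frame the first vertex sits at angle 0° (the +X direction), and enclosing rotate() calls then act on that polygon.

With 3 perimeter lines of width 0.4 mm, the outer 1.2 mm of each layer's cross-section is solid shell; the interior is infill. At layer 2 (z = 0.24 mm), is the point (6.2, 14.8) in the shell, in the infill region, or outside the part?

infill

At z = 0.24 mm: the 9×21.5 cube contributes its full rectangle; the cube at (-2, -0.5) does not reach this height (z outside [3.5, 26]); the cylinder at (4, 13) is not intersected at this z (z outside [10, 15]); Taking the union: only the 9×21.5 cube is present, so the union is just that shape — 1 connected region. Overall, the cross-section is a single solid region. The nearest boundary edge runs (9.00, 0.00)→(9.00, 21.50); distance from the point to it = 2.80 mm. The point is inside the cross-section and 2.80 mm from the nearest boundary — more than the 1.2 mm shell width (3 × 0.4), so it's in the infill interior.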